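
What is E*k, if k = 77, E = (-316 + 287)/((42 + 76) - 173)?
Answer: 203/5 ≈ 40.600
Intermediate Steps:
E = 29/55 (E = -29/(118 - 173) = -29/(-55) = -29*(-1/55) = 29/55 ≈ 0.52727)
E*k = (29/55)*77 = 203/5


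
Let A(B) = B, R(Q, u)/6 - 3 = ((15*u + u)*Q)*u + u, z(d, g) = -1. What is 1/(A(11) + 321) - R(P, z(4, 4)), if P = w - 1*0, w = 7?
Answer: -227087/332 ≈ -684.00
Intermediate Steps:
P = 7 (P = 7 - 1*0 = 7 + 0 = 7)
R(Q, u) = 18 + 6*u + 96*Q*u² (R(Q, u) = 18 + 6*(((15*u + u)*Q)*u + u) = 18 + 6*(((16*u)*Q)*u + u) = 18 + 6*((16*Q*u)*u + u) = 18 + 6*(16*Q*u² + u) = 18 + 6*(u + 16*Q*u²) = 18 + (6*u + 96*Q*u²) = 18 + 6*u + 96*Q*u²)
1/(A(11) + 321) - R(P, z(4, 4)) = 1/(11 + 321) - (18 + 6*(-1) + 96*7*(-1)²) = 1/332 - (18 - 6 + 96*7*1) = 1/332 - (18 - 6 + 672) = 1/332 - 1*684 = 1/332 - 684 = -227087/332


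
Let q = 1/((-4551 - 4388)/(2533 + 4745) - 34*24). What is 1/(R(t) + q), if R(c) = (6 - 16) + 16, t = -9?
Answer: 5947787/35679444 ≈ 0.16670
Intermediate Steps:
q = -7278/5947787 (q = 1/(-8939/7278 - 816) = 1/(-5947787/7278) = -7278/5947787 ≈ -0.0012236)
R(c) = 6 (R(c) = -10 + 16 = 6)
1/(R(t) + q) = 1/(6 - 7278/5947787) = 1/(35679444/5947787) = 5947787/35679444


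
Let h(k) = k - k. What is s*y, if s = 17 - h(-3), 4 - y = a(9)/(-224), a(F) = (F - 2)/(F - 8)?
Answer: 2193/32 ≈ 68.531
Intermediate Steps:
a(F) = (-2 + F)/(-8 + F)
y = 129/32 (y = 4 - (-2 + 9)/(-8 + 9)/(-224) = 4 - 7/1*(-1)/224 = 4 - 1*7*(-1)/224 = 4 - 7*(-1)/224 = 4 - 1*(-1/32) = 4 + 1/32 = 129/32 ≈ 4.0313)
h(k) = 0
s = 17 (s = 17 - 1*0 = 17 + 0 = 17)
s*y = 17*(129/32) = 2193/32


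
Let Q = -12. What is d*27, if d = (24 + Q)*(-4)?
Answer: -1296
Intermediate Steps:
d = -48 (d = (24 - 12)*(-4) = 12*(-4) = -48)
d*27 = -48*27 = -1296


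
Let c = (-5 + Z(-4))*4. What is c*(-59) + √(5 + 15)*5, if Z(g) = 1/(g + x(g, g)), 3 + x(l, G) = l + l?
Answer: 17936/15 + 10*√5 ≈ 1218.1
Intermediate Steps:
x(l, G) = -3 + 2*l (x(l, G) = -3 + (l + l) = -3 + 2*l)
Z(g) = 1/(-3 + 3*g) (Z(g) = 1/(g + (-3 + 2*g)) = 1/(-3 + 3*g))
c = -304/15 (c = (-5 + 1/(3*(-1 - 4)))*4 = (-5 + (⅓)/(-5))*4 = (-5 + (⅓)*(-⅕))*4 = (-5 - 1/15)*4 = -76/15*4 = -304/15 ≈ -20.267)
c*(-59) + √(5 + 15)*5 = -304/15*(-59) + √(5 + 15)*5 = 17936/15 + √20*5 = 17936/15 + (2*√5)*5 = 17936/15 + 10*√5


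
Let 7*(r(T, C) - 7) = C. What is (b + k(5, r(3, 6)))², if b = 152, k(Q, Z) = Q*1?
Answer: 24649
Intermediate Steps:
r(T, C) = 7 + C/7
k(Q, Z) = Q
(b + k(5, r(3, 6)))² = (152 + 5)² = 157² = 24649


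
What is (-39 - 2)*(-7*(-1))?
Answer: -287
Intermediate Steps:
(-39 - 2)*(-7*(-1)) = -41*7 = -287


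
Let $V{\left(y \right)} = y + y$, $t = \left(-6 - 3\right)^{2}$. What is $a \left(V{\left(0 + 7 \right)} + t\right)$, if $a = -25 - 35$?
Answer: $-5700$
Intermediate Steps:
$a = -60$
$t = 81$ ($t = \left(-9\right)^{2} = 81$)
$V{\left(y \right)} = 2 y$
$a \left(V{\left(0 + 7 \right)} + t\right) = - 60 \left(2 \left(0 + 7\right) + 81\right) = - 60 \left(2 \cdot 7 + 81\right) = - 60 \left(14 + 81\right) = \left(-60\right) 95 = -5700$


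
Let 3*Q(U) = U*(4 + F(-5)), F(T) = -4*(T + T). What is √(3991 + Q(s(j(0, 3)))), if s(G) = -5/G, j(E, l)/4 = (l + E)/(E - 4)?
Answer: √36139/3 ≈ 63.368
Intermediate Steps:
j(E, l) = 4*(E + l)/(-4 + E) (j(E, l) = 4*((l + E)/(E - 4)) = 4*((E + l)/(-4 + E)) = 4*(E + l)/(-4 + E))
F(T) = -8*T
Q(U) = 44*U/3 (Q(U) = (U*(4 - 8*(-5)))/3 = (U*(4 + 40))/3 = (U*44)/3 = (44*U)/3 = 44*U/3)
√(3991 + Q(s(j(0, 3)))) = √(3991 + 44*(-5*(-4 + 0)/(4*(0 + 3)))/3) = √(3991 + 44*(-5/(4*3/(-4)))/3) = √(3991 + 44*(-5/(4*(-¼)*3))/3) = √(3991 + 44*(-5/(-3))/3) = √(3991 + 44*(-5*(-⅓))/3) = √(3991 + (44/3)*(5/3)) = √(3991 + 220/9) = √(36139/9) = √36139/3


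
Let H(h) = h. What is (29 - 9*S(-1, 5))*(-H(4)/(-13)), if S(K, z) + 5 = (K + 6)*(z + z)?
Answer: -1504/13 ≈ -115.69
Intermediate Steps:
S(K, z) = -5 + 2*z*(6 + K) (S(K, z) = -5 + (K + 6)*(z + z) = -5 + (6 + K)*(2*z) = -5 + 2*z*(6 + K))
(29 - 9*S(-1, 5))*(-H(4)/(-13)) = (29 - 9*(-5 + 12*5 + 2*(-1)*5))*(-4/(-13)) = (29 - 9*(-5 + 60 - 10))*(-4*(-1)/13) = (29 - 9*45)*(-1*(-4/13)) = (29 - 405)*(4/13) = -376*4/13 = -1504/13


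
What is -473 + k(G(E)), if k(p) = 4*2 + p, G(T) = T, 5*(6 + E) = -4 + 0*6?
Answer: -2359/5 ≈ -471.80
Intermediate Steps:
E = -34/5 (E = -6 + (-4 + 0*6)/5 = -6 + (-4 + 0)/5 = -6 + (1/5)*(-4) = -6 - 4/5 = -34/5 ≈ -6.8000)
k(p) = 8 + p
-473 + k(G(E)) = -473 + (8 - 34/5) = -473 + 6/5 = -2359/5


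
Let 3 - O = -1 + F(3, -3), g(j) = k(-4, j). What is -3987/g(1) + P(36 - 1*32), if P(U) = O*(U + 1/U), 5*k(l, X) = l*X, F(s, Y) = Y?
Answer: 10027/2 ≈ 5013.5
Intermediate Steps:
k(l, X) = X*l/5 (k(l, X) = (l*X)/5 = (X*l)/5 = X*l/5)
g(j) = -4*j/5 (g(j) = (⅕)*j*(-4) = -4*j/5)
O = 7 (O = 3 - (-1 - 3) = 3 - 1*(-4) = 3 + 4 = 7)
P(U) = 7*U + 7/U (P(U) = 7*(U + 1/U) = 7*U + 7/U)
-3987/g(1) + P(36 - 1*32) = -3987/((-⅘*1)) + (7*(36 - 1*32) + 7/(36 - 1*32)) = -3987/(-⅘) + (7*(36 - 32) + 7/(36 - 32)) = -3987*(-5/4) + (7*4 + 7/4) = 19935/4 + (28 + 7*(¼)) = 19935/4 + (28 + 7/4) = 19935/4 + 119/4 = 10027/2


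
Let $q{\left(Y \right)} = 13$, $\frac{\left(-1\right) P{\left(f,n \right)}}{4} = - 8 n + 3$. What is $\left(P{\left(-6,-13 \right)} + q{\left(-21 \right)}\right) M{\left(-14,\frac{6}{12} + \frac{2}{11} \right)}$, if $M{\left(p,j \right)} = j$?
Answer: $- \frac{6225}{22} \approx -282.95$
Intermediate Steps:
$P{\left(f,n \right)} = -12 + 32 n$ ($P{\left(f,n \right)} = - 4 \left(- 8 n + 3\right) = - 4 \left(3 - 8 n\right) = -12 + 32 n$)
$\left(P{\left(-6,-13 \right)} + q{\left(-21 \right)}\right) M{\left(-14,\frac{6}{12} + \frac{2}{11} \right)} = \left(\left(-12 + 32 \left(-13\right)\right) + 13\right) \left(\frac{6}{12} + \frac{2}{11}\right) = \left(\left(-12 - 416\right) + 13\right) \left(6 \cdot \frac{1}{12} + 2 \cdot \frac{1}{11}\right) = \left(-428 + 13\right) \left(\frac{1}{2} + \frac{2}{11}\right) = \left(-415\right) \frac{15}{22} = - \frac{6225}{22}$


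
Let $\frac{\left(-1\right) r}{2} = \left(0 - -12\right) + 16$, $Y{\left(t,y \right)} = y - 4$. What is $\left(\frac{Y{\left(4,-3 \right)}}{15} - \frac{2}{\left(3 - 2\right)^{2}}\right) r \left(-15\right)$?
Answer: $-2072$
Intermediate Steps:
$Y{\left(t,y \right)} = -4 + y$
$r = -56$ ($r = - 2 \left(\left(0 - -12\right) + 16\right) = - 2 \left(\left(0 + 12\right) + 16\right) = - 2 \left(12 + 16\right) = \left(-2\right) 28 = -56$)
$\left(\frac{Y{\left(4,-3 \right)}}{15} - \frac{2}{\left(3 - 2\right)^{2}}\right) r \left(-15\right) = \left(\frac{-4 - 3}{15} - \frac{2}{\left(3 - 2\right)^{2}}\right) \left(-56\right) \left(-15\right) = \left(\left(-7\right) \frac{1}{15} - \frac{2}{1^{2}}\right) \left(-56\right) \left(-15\right) = \left(- \frac{7}{15} - \frac{2}{1}\right) \left(-56\right) \left(-15\right) = \left(- \frac{7}{15} - 2\right) \left(-56\right) \left(-15\right) = \left(- \frac{37}{15}\right) \left(-56\right) \left(-15\right) = \frac{2072}{15} \left(-15\right) = -2072$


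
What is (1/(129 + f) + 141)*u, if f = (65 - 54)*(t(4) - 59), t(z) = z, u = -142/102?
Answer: -4765165/24276 ≈ -196.29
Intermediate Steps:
u = -71/51 (u = -142*1/102 = -71/51 ≈ -1.3922)
f = -605 (f = (65 - 54)*(4 - 59) = 11*(-55) = -605)
(1/(129 + f) + 141)*u = (1/(129 - 605) + 141)*(-71/51) = (1/(-476) + 141)*(-71/51) = (-1/476 + 141)*(-71/51) = (67115/476)*(-71/51) = -4765165/24276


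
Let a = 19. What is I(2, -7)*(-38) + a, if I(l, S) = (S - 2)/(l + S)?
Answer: -247/5 ≈ -49.400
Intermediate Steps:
I(l, S) = (-2 + S)/(S + l)
I(2, -7)*(-38) + a = ((-2 - 7)/(-7 + 2))*(-38) + 19 = (-9/(-5))*(-38) + 19 = -⅕*(-9)*(-38) + 19 = (9/5)*(-38) + 19 = -342/5 + 19 = -247/5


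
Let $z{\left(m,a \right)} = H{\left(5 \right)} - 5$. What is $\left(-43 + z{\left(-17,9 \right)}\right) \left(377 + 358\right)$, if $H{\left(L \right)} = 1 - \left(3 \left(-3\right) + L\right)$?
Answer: $-31605$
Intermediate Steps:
$H{\left(L \right)} = 10 - L$ ($H{\left(L \right)} = 1 - \left(-9 + L\right) = 10 - L$)
$z{\left(m,a \right)} = 0$ ($z{\left(m,a \right)} = \left(10 - 5\right) - 5 = 5 - 5 = 0$)
$\left(-43 + z{\left(-17,9 \right)}\right) \left(377 + 358\right) = \left(-43 + 0\right) \left(377 + 358\right) = \left(-43\right) 735 = -31605$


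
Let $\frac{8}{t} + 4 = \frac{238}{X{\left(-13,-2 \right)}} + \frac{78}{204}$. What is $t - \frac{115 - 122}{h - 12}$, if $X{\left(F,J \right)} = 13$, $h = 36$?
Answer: $\frac{130315}{155832} \approx 0.83625$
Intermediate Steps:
$t = \frac{3536}{6493}$ ($t = \frac{8}{-4 + \left(\frac{238}{13} + \frac{78}{204}\right)} = \frac{8}{-4 + \left(238 \cdot \frac{1}{13} + 78 \cdot \frac{1}{204}\right)} = \frac{8}{-4 + \left(\frac{238}{13} + \frac{13}{34}\right)} = \frac{8}{-4 + \frac{8261}{442}} = \frac{8}{\frac{6493}{442}} = 8 \cdot \frac{442}{6493} = \frac{3536}{6493} \approx 0.54459$)
$t - \frac{115 - 122}{h - 12} = \frac{3536}{6493} - \frac{115 - 122}{36 - 12} = \frac{3536}{6493} - - \frac{7}{24} = \frac{3536}{6493} + \frac{7}{24} = \frac{130315}{155832}$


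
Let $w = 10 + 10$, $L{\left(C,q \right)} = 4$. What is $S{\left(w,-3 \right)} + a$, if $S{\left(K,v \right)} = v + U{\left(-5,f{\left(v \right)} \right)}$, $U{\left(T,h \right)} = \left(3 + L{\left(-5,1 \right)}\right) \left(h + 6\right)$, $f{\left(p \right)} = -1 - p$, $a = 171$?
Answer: $224$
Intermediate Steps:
$w = 20$
$U{\left(T,h \right)} = 42 + 7 h$ ($U{\left(T,h \right)} = \left(3 + 4\right) \left(h + 6\right) = 7 \left(6 + h\right) = 42 + 7 h$)
$S{\left(K,v \right)} = 35 - 6 v$ ($S{\left(K,v \right)} = v + \left(42 + 7 \left(-1 - v\right)\right) = v + \left(42 - \left(7 + 7 v\right)\right) = v - \left(-35 + 7 v\right) = 35 - 6 v$)
$S{\left(w,-3 \right)} + a = \left(35 - -18\right) + 171 = \left(35 + 18\right) + 171 = 53 + 171 = 224$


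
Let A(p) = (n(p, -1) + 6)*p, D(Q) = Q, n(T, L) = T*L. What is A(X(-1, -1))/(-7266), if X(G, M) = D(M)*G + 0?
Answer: -5/7266 ≈ -0.00068814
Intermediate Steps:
n(T, L) = L*T
X(G, M) = G*M (X(G, M) = M*G + 0 = G*M + 0 = G*M)
A(p) = p*(6 - p) (A(p) = (-p + 6)*p = (6 - p)*p = p*(6 - p))
A(X(-1, -1))/(-7266) = ((-1*(-1))*(6 - (-1)*(-1)))/(-7266) = (1*(6 - 1*1))*(-1/7266) = (1*(6 - 1))*(-1/7266) = (1*5)*(-1/7266) = 5*(-1/7266) = -5/7266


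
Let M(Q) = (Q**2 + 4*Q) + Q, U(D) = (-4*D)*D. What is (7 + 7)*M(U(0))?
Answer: 0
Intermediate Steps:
U(D) = -4*D**2
M(Q) = Q**2 + 5*Q
(7 + 7)*M(U(0)) = (7 + 7)*((-4*0**2)*(5 - 4*0**2)) = 14*((-4*0)*(5 - 4*0)) = 14*(0*(5 + 0)) = 14*(0*5) = 14*0 = 0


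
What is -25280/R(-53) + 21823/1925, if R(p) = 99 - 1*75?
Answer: -6017531/5775 ≈ -1042.0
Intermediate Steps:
R(p) = 24 (R(p) = 99 - 75 = 24)
-25280/R(-53) + 21823/1925 = -25280/24 + 21823/1925 = -25280*1/24 + 21823*(1/1925) = -3160/3 + 21823/1925 = -6017531/5775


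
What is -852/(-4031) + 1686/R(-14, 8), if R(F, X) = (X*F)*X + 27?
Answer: -6055878/3502939 ≈ -1.7288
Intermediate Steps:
R(F, X) = 27 + F*X**2 (R(F, X) = (F*X)*X + 27 = F*X**2 + 27 = 27 + F*X**2)
-852/(-4031) + 1686/R(-14, 8) = -852/(-4031) + 1686/(27 - 14*8**2) = -852*(-1/4031) + 1686/(27 - 14*64) = 852/4031 + 1686/(27 - 896) = 852/4031 + 1686/(-869) = 852/4031 + 1686*(-1/869) = 852/4031 - 1686/869 = -6055878/3502939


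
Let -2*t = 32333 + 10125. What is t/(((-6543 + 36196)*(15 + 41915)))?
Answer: -1633/95642330 ≈ -1.7074e-5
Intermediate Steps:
t = -21229 (t = -(32333 + 10125)/2 = -1/2*42458 = -21229)
t/(((-6543 + 36196)*(15 + 41915))) = -21229*1/((-6543 + 36196)*(15 + 41915)) = -21229/(29653*41930) = -21229/1243350290 = -21229*1/1243350290 = -1633/95642330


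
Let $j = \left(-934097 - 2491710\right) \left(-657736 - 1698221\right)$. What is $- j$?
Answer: $-8071053982299$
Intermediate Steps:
$j = 8071053982299$ ($j = \left(-3425807\right) \left(-2355957\right) = 8071053982299$)
$- j = \left(-1\right) 8071053982299 = -8071053982299$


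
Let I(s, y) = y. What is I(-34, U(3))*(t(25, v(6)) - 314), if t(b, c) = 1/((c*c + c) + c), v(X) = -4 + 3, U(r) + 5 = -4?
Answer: 2835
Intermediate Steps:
U(r) = -9 (U(r) = -5 - 4 = -9)
v(X) = -1
t(b, c) = 1/(c² + 2*c) (t(b, c) = 1/((c² + c) + c) = 1/((c + c²) + c) = 1/(c² + 2*c))
I(-34, U(3))*(t(25, v(6)) - 314) = -9*(1/((-1)*(2 - 1)) - 314) = -9*(-1/1 - 314) = -9*(-1*1 - 314) = -9*(-1 - 314) = -9*(-315) = 2835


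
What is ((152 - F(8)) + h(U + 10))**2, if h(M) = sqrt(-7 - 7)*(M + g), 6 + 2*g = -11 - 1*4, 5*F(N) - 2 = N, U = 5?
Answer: 44433/2 + 1350*I*sqrt(14) ≈ 22217.0 + 5051.2*I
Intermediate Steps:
F(N) = 2/5 + N/5
g = -21/2 (g = -3 + (-11 - 1*4)/2 = -3 + (-11 - 4)/2 = -3 + (1/2)*(-15) = -3 - 15/2 = -21/2 ≈ -10.500)
h(M) = I*sqrt(14)*(-21/2 + M) (h(M) = sqrt(-7 - 7)*(M - 21/2) = sqrt(-14)*(-21/2 + M) = (I*sqrt(14))*(-21/2 + M) = I*sqrt(14)*(-21/2 + M))
((152 - F(8)) + h(U + 10))**2 = ((152 - (2/5 + (1/5)*8)) + I*sqrt(14)*(-21/2 + (5 + 10)))**2 = ((152 - (2/5 + 8/5)) + I*sqrt(14)*(-21/2 + 15))**2 = ((152 - 1*2) + I*sqrt(14)*(9/2))**2 = ((152 - 2) + 9*I*sqrt(14)/2)**2 = (150 + 9*I*sqrt(14)/2)**2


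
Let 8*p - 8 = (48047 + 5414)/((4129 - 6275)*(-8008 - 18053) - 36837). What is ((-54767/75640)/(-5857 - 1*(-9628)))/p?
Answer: -1020310469641/5314634078194155 ≈ -0.00019198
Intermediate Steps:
p = 447174013/447120552 (p = 1 + ((48047 + 5414)/((4129 - 6275)*(-8008 - 18053) - 36837))/8 = 1 + (53461/(-2146*(-26061) - 36837))/8 = 1 + (53461/(55926906 - 36837))/8 = 1 + (53461/55890069)/8 = 1 + (53461*(1/55890069))/8 = 1 + (1/8)*(53461/55890069) = 1 + 53461/447120552 = 447174013/447120552 ≈ 1.0001)
((-54767/75640)/(-5857 - 1*(-9628)))/p = ((-54767/75640)/(-5857 - 1*(-9628)))/(447174013/447120552) = ((-54767*1/75640)/(-5857 + 9628))*(447120552/447174013) = -54767/75640/3771*(447120552/447174013) = -54767/75640*1/3771*(447120552/447174013) = -54767/285238440*447120552/447174013 = -1020310469641/5314634078194155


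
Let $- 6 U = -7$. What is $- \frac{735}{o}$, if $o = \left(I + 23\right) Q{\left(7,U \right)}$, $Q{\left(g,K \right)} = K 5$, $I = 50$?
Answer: $- \frac{126}{73} \approx -1.726$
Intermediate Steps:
$U = \frac{7}{6}$ ($U = \left(- \frac{1}{6}\right) \left(-7\right) = \frac{7}{6} \approx 1.1667$)
$Q{\left(g,K \right)} = 5 K$
$o = \frac{2555}{6}$ ($o = \left(50 + 23\right) 5 \cdot \frac{7}{6} = 73 \cdot \frac{35}{6} = \frac{2555}{6} \approx 425.83$)
$- \frac{735}{o} = - \frac{735}{\frac{2555}{6}} = \left(-735\right) \frac{6}{2555} = - \frac{126}{73}$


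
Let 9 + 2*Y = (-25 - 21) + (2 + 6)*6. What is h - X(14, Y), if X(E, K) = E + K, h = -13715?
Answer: -27451/2 ≈ -13726.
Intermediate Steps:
Y = -7/2 (Y = -9/2 + ((-25 - 21) + (2 + 6)*6)/2 = -9/2 + (-46 + 8*6)/2 = -9/2 + (-46 + 48)/2 = -9/2 + (½)*2 = -9/2 + 1 = -7/2 ≈ -3.5000)
h - X(14, Y) = -13715 - (14 - 7/2) = -13715 - 1*21/2 = -13715 - 21/2 = -27451/2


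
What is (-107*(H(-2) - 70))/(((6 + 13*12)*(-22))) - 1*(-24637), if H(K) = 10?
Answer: 7316654/297 ≈ 24635.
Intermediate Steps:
(-107*(H(-2) - 70))/(((6 + 13*12)*(-22))) - 1*(-24637) = (-107*(10 - 70))/(((6 + 13*12)*(-22))) - 1*(-24637) = (-107*(-60))/(((6 + 156)*(-22))) + 24637 = 6420/((162*(-22))) + 24637 = 6420/(-3564) + 24637 = 6420*(-1/3564) + 24637 = -535/297 + 24637 = 7316654/297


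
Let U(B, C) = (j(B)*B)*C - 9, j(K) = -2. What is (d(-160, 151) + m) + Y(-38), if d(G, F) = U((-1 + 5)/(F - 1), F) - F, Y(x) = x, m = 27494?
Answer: 2046596/75 ≈ 27288.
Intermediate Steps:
U(B, C) = -9 - 2*B*C (U(B, C) = (-2*B)*C - 9 = -2*B*C - 9 = -9 - 2*B*C)
d(G, F) = -9 - F - 8*F/(-1 + F) (d(G, F) = (-9 - 2*(-1 + 5)/(F - 1)*F) - F = (-9 - 2*4/(-1 + F)*F) - F = (-9 - 8*F/(-1 + F)) - F = -9 - F - 8*F/(-1 + F))
(d(-160, 151) + m) + Y(-38) = ((9 - 1*151² - 16*151)/(-1 + 151) + 27494) - 38 = ((9 - 1*22801 - 2416)/150 + 27494) - 38 = ((9 - 22801 - 2416)/150 + 27494) - 38 = ((1/150)*(-25208) + 27494) - 38 = (-12604/75 + 27494) - 38 = 2049446/75 - 38 = 2046596/75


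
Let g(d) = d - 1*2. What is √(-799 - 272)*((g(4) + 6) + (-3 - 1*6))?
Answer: -3*I*√119 ≈ -32.726*I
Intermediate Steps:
g(d) = -2 + d (g(d) = d - 2 = -2 + d)
√(-799 - 272)*((g(4) + 6) + (-3 - 1*6)) = √(-799 - 272)*(((-2 + 4) + 6) + (-3 - 1*6)) = √(-1071)*((2 + 6) + (-3 - 6)) = (3*I*√119)*(8 - 9) = (3*I*√119)*(-1) = -3*I*√119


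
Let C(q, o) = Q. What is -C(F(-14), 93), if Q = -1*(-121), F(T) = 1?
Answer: -121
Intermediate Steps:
Q = 121
C(q, o) = 121
-C(F(-14), 93) = -1*121 = -121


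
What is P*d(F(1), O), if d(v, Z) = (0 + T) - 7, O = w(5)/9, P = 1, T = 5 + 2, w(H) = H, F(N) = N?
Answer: 0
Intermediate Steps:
T = 7
O = 5/9 ≈ 0.55556
d(v, Z) = 0 (d(v, Z) = (0 + 7) - 7 = 7 - 7 = 0)
P*d(F(1), O) = 1*0 = 0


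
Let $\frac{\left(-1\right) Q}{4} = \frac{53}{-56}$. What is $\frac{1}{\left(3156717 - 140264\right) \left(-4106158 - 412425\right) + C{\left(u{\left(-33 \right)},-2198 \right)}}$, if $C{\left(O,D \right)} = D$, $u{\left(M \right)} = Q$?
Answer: $- \frac{1}{13630093248297} \approx -7.3367 \cdot 10^{-14}$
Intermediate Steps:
$Q = \frac{53}{14}$ ($Q = - 4 \frac{53}{-56} = - 4 \cdot 53 \left(- \frac{1}{56}\right) = \left(-4\right) \left(- \frac{53}{56}\right) = \frac{53}{14} \approx 3.7857$)
$u{\left(M \right)} = \frac{53}{14}$
$\frac{1}{\left(3156717 - 140264\right) \left(-4106158 - 412425\right) + C{\left(u{\left(-33 \right)},-2198 \right)}} = \frac{1}{\left(3156717 - 140264\right) \left(-4106158 - 412425\right) - 2198} = \frac{1}{3016453 \left(-4518583\right) - 2198} = \frac{1}{-13630093246099 - 2198} = \frac{1}{-13630093248297} = - \frac{1}{13630093248297}$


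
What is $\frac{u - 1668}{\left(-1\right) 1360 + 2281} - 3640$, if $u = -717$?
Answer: $- \frac{1118275}{307} \approx -3642.6$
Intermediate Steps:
$\frac{u - 1668}{\left(-1\right) 1360 + 2281} - 3640 = \frac{-717 - 1668}{\left(-1\right) 1360 + 2281} - 3640 = - \frac{2385}{-1360 + 2281} - 3640 = - \frac{2385}{921} - 3640 = \left(-2385\right) \frac{1}{921} - 3640 = - \frac{795}{307} - 3640 = - \frac{1118275}{307}$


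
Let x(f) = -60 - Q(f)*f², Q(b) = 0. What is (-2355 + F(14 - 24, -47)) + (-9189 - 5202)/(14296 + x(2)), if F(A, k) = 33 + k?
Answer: -33739475/14236 ≈ -2370.0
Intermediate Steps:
x(f) = -60 (x(f) = -60 - 0*f² = -60 - 1*0 = -60 + 0 = -60)
(-2355 + F(14 - 24, -47)) + (-9189 - 5202)/(14296 + x(2)) = (-2355 + (33 - 47)) + (-9189 - 5202)/(14296 - 60) = (-2355 - 14) - 14391/14236 = -2369 - 14391*1/14236 = -2369 - 14391/14236 = -33739475/14236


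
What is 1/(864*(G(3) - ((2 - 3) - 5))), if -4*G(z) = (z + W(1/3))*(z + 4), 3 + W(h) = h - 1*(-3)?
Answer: 1/144 ≈ 0.0069444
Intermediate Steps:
W(h) = h (W(h) = -3 + (h - 1*(-3)) = -3 + (h + 3) = -3 + (3 + h) = h)
G(z) = -(4 + z)*(⅓ + z)/4 (G(z) = -(z + 1/3)*(z + 4)/4 = -(z + ⅓)*(4 + z)/4 = -(⅓ + z)*(4 + z)/4 = -(4 + z)*(⅓ + z)/4)
1/(864*(G(3) - ((2 - 3) - 5))) = 1/(864*((-⅓ - 13/12*3 - ¼*3²) - ((2 - 3) - 5))) = 1/(864*((-⅓ - 13/4 - ¼*9) - (-1 - 5))) = 1/(864*((-⅓ - 13/4 - 9/4) - 1*(-6))) = 1/(864*(-35/6 + 6)) = 1/(864*(⅙)) = 1/144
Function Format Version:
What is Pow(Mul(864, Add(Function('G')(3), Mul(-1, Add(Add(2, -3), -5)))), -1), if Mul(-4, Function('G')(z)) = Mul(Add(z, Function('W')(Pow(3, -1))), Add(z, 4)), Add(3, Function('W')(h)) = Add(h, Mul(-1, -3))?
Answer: Rational(1, 144) ≈ 0.0069444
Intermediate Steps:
Function('W')(h) = h (Function('W')(h) = Add(-3, Add(h, Mul(-1, -3))) = Add(-3, Add(h, 3)) = Add(-3, Add(3, h)) = h)
Function('G')(z) = Mul(Rational(-1, 4), Add(4, z), Add(Rational(1, 3), z)) (Function('G')(z) = Mul(Rational(-1, 4), Mul(Add(z, Pow(3, -1)), Add(z, 4))) = Mul(Rational(-1, 4), Mul(Add(z, Rational(1, 3)), Add(4, z))) = Mul(Rational(-1, 4), Mul(Add(Rational(1, 3), z), Add(4, z))) = Mul(Rational(-1, 4), Mul(Add(4, z), Add(Rational(1, 3), z))) = Mul(Rational(-1, 4), Add(4, z), Add(Rational(1, 3), z)))
Pow(Mul(864, Add(Function('G')(3), Mul(-1, Add(Add(2, -3), -5)))), -1) = Pow(Mul(864, Add(Add(Rational(-1, 3), Mul(Rational(-13, 12), 3), Mul(Rational(-1, 4), Pow(3, 2))), Mul(-1, Add(Add(2, -3), -5)))), -1) = Pow(Mul(864, Add(Add(Rational(-1, 3), Rational(-13, 4), Mul(Rational(-1, 4), 9)), Mul(-1, Add(-1, -5)))), -1) = Pow(Mul(864, Add(Add(Rational(-1, 3), Rational(-13, 4), Rational(-9, 4)), Mul(-1, -6))), -1) = Pow(Mul(864, Add(Rational(-35, 6), 6)), -1) = Pow(Mul(864, Rational(1, 6)), -1) = Pow(144, -1) = Rational(1, 144)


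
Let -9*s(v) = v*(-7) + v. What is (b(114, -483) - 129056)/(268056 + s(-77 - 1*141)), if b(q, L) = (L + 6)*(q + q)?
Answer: -178359/200933 ≈ -0.88765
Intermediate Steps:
b(q, L) = 2*q*(6 + L) (b(q, L) = (6 + L)*(2*q) = 2*q*(6 + L))
s(v) = 2*v/3 (s(v) = -(v*(-7) + v)/9 = -(-7*v + v)/9 = -(-2)*v/3 = 2*v/3)
(b(114, -483) - 129056)/(268056 + s(-77 - 1*141)) = (2*114*(6 - 483) - 129056)/(268056 + 2*(-77 - 1*141)/3) = (2*114*(-477) - 129056)/(268056 + 2*(-77 - 141)/3) = (-108756 - 129056)/(268056 + (2/3)*(-218)) = -237812/(268056 - 436/3) = -237812/803732/3 = -237812*3/803732 = -178359/200933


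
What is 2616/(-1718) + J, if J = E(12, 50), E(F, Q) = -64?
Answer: -56284/859 ≈ -65.523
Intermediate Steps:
J = -64
2616/(-1718) + J = 2616/(-1718) - 64 = 2616*(-1/1718) - 64 = -1308/859 - 64 = -56284/859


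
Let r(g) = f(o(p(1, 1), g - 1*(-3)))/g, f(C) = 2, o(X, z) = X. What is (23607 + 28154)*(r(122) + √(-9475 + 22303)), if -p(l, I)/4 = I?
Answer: 51761/61 + 103522*√3207 ≈ 5.8633e+6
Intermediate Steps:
p(l, I) = -4*I
r(g) = 2/g
(23607 + 28154)*(r(122) + √(-9475 + 22303)) = (23607 + 28154)*(2/122 + √(-9475 + 22303)) = 51761*(2*(1/122) + √12828) = 51761*(1/61 + 2*√3207) = 51761/61 + 103522*√3207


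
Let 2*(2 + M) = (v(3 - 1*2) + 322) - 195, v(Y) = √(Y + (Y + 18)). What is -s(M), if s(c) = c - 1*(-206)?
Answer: -535/2 - √5 ≈ -269.74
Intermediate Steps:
v(Y) = √(18 + 2*Y) (v(Y) = √(Y + (18 + Y)) = √(18 + 2*Y))
M = 123/2 + √5 (M = -2 + ((√(18 + 2*(3 - 1*2)) + 322) - 195)/2 = -2 + ((√(18 + 2*(3 - 2)) + 322) - 195)/2 = -2 + ((√(18 + 2*1) + 322) - 195)/2 = -2 + ((√(18 + 2) + 322) - 195)/2 = -2 + ((√20 + 322) - 195)/2 = -2 + ((2*√5 + 322) - 195)/2 = -2 + ((322 + 2*√5) - 195)/2 = -2 + (127 + 2*√5)/2 = -2 + (127/2 + √5) = 123/2 + √5 ≈ 63.736)
s(c) = 206 + c (s(c) = c + 206 = 206 + c)
-s(M) = -(206 + (123/2 + √5)) = -(535/2 + √5) = -535/2 - √5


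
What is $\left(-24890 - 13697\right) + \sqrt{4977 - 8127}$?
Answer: $-38587 + 15 i \sqrt{14} \approx -38587.0 + 56.125 i$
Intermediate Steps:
$\left(-24890 - 13697\right) + \sqrt{4977 - 8127} = -38587 + \sqrt{-3150} = -38587 + 15 i \sqrt{14}$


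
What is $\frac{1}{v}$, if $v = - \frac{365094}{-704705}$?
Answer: $\frac{704705}{365094} \approx 1.9302$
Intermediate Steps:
$v = \frac{365094}{704705}$ ($v = \left(-365094\right) \left(- \frac{1}{704705}\right) = \frac{365094}{704705} \approx 0.51808$)
$\frac{1}{v} = \frac{1}{\frac{365094}{704705}} = \frac{704705}{365094}$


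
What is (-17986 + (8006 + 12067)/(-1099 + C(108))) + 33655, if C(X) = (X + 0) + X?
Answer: 13815654/883 ≈ 15646.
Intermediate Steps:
C(X) = 2*X (C(X) = X + X = 2*X)
(-17986 + (8006 + 12067)/(-1099 + C(108))) + 33655 = (-17986 + (8006 + 12067)/(-1099 + 2*108)) + 33655 = (-17986 + 20073/(-1099 + 216)) + 33655 = (-17986 + 20073/(-883)) + 33655 = (-17986 + 20073*(-1/883)) + 33655 = (-17986 - 20073/883) + 33655 = -15901711/883 + 33655 = 13815654/883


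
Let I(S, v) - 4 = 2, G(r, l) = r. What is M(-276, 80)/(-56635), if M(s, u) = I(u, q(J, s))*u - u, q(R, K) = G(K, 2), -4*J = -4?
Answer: -80/11327 ≈ -0.0070628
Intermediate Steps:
J = 1 (J = -1/4*(-4) = 1)
q(R, K) = K
I(S, v) = 6 (I(S, v) = 4 + 2 = 6)
M(s, u) = 5*u (M(s, u) = 6*u - u = 5*u)
M(-276, 80)/(-56635) = (5*80)/(-56635) = 400*(-1/56635) = -80/11327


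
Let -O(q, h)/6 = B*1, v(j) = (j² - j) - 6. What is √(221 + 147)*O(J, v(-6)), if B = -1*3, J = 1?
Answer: 72*√23 ≈ 345.30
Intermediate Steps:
v(j) = -6 + j² - j
B = -3
O(q, h) = 18 (O(q, h) = -(-18) = -6*(-3) = 18)
√(221 + 147)*O(J, v(-6)) = √(221 + 147)*18 = √368*18 = (4*√23)*18 = 72*√23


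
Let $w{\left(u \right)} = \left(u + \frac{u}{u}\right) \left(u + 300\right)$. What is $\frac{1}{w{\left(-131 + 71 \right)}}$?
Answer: $- \frac{1}{14160} \approx -7.0621 \cdot 10^{-5}$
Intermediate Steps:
$w{\left(u \right)} = \left(1 + u\right) \left(300 + u\right)$ ($w{\left(u \right)} = \left(u + 1\right) \left(300 + u\right) = \left(1 + u\right) \left(300 + u\right)$)
$\frac{1}{w{\left(-131 + 71 \right)}} = \frac{1}{300 + \left(-131 + 71\right)^{2} + 301 \left(-131 + 71\right)} = \frac{1}{300 + \left(-60\right)^{2} + 301 \left(-60\right)} = \frac{1}{300 + 3600 - 18060} = \frac{1}{-14160} = - \frac{1}{14160}$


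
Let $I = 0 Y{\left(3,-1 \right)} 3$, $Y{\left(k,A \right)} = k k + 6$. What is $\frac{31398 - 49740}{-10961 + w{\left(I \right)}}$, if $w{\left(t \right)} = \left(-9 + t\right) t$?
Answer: $\frac{18342}{10961} \approx 1.6734$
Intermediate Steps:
$Y{\left(k,A \right)} = 6 + k^{2}$ ($Y{\left(k,A \right)} = k^{2} + 6 = 6 + k^{2}$)
$I = 0$ ($I = 0 \left(6 + 3^{2}\right) 3 = 0 \left(6 + 9\right) 3 = 0 \cdot 15 \cdot 3 = 0 \cdot 3 = 0$)
$w{\left(t \right)} = t \left(-9 + t\right)$
$\frac{31398 - 49740}{-10961 + w{\left(I \right)}} = \frac{31398 - 49740}{-10961 + 0 \left(-9 + 0\right)} = - \frac{18342}{-10961 + 0 \left(-9\right)} = - \frac{18342}{-10961 + 0} = - \frac{18342}{-10961} = \left(-18342\right) \left(- \frac{1}{10961}\right) = \frac{18342}{10961}$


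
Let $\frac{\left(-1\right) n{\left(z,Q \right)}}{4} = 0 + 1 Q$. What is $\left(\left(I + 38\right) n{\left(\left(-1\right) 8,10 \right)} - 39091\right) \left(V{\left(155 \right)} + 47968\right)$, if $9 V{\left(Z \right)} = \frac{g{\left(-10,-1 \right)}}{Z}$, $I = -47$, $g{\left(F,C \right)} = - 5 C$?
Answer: $- \frac{518339800363}{279} \approx -1.8578 \cdot 10^{9}$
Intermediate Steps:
$n{\left(z,Q \right)} = - 4 Q$ ($n{\left(z,Q \right)} = - 4 \left(0 + 1 Q\right) = - 4 \left(0 + Q\right) = - 4 Q$)
$V{\left(Z \right)} = \frac{5}{9 Z}$ ($V{\left(Z \right)} = \frac{\left(-5\right) \left(-1\right) \frac{1}{Z}}{9} = \frac{5 \frac{1}{Z}}{9} = \frac{5}{9 Z}$)
$\left(\left(I + 38\right) n{\left(\left(-1\right) 8,10 \right)} - 39091\right) \left(V{\left(155 \right)} + 47968\right) = \left(\left(-47 + 38\right) \left(\left(-4\right) 10\right) - 39091\right) \left(\frac{5}{9 \cdot 155} + 47968\right) = \left(\left(-9\right) \left(-40\right) - 39091\right) \left(\frac{5}{9} \cdot \frac{1}{155} + 47968\right) = \left(360 - 39091\right) \left(\frac{1}{279} + 47968\right) = \left(-38731\right) \frac{13383073}{279} = - \frac{518339800363}{279}$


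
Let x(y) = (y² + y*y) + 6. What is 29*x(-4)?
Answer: 1102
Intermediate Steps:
x(y) = 6 + 2*y² (x(y) = (y² + y²) + 6 = 2*y² + 6 = 6 + 2*y²)
29*x(-4) = 29*(6 + 2*(-4)²) = 29*(6 + 2*16) = 29*(6 + 32) = 29*38 = 1102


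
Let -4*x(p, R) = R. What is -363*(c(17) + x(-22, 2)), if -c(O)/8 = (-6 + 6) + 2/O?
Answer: 17787/34 ≈ 523.15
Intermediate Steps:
c(O) = -16/O (c(O) = -8*((-6 + 6) + 2/O) = -8*(0 + 2/O) = -16/O)
x(p, R) = -R/4
-363*(c(17) + x(-22, 2)) = -363*(-16/17 - 1/4*2) = -363*(-16*1/17 - 1/2) = -363*(-16/17 - 1/2) = -363*(-49/34) = 17787/34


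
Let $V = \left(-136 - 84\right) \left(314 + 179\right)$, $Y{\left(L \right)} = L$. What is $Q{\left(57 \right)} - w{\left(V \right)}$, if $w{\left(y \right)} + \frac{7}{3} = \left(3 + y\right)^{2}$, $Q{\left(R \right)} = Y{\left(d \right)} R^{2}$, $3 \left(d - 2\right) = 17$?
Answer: $- \frac{35288687813}{3} \approx -1.1763 \cdot 10^{10}$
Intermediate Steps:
$d = \frac{23}{3}$ ($d = 2 + \frac{1}{3} \cdot 17 = 2 + \frac{17}{3} = \frac{23}{3} \approx 7.6667$)
$Q{\left(R \right)} = \frac{23 R^{2}}{3}$
$V = -108460$ ($V = \left(-220\right) 493 = -108460$)
$w{\left(y \right)} = - \frac{7}{3} + \left(3 + y\right)^{2}$
$Q{\left(57 \right)} - w{\left(V \right)} = \frac{23 \cdot 57^{2}}{3} - \left(- \frac{7}{3} + \left(3 - 108460\right)^{2}\right) = \frac{23}{3} \cdot 3249 - \left(- \frac{7}{3} + \left(-108457\right)^{2}\right) = 24909 - \left(- \frac{7}{3} + 11762920849\right) = 24909 - \frac{35288762540}{3} = - \frac{35288687813}{3}$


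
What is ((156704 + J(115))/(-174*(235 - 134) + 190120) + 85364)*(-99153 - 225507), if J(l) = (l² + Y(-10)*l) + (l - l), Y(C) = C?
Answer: -2391021151948590/86273 ≈ -2.7715e+10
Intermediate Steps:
J(l) = l² - 10*l (J(l) = (l² - 10*l) + (l - l) = (l² - 10*l) + 0 = l² - 10*l)
((156704 + J(115))/(-174*(235 - 134) + 190120) + 85364)*(-99153 - 225507) = ((156704 + 115*(-10 + 115))/(-174*(235 - 134) + 190120) + 85364)*(-99153 - 225507) = ((156704 + 115*105)/(-174*101 + 190120) + 85364)*(-324660) = ((156704 + 12075)/(-17574 + 190120) + 85364)*(-324660) = (168779/172546 + 85364)*(-324660) = (14729385523/172546)*(-324660) = -2391021151948590/86273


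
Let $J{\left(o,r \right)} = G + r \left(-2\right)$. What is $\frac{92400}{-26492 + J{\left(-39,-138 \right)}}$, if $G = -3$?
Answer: $- \frac{92400}{26219} \approx -3.5242$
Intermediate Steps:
$J{\left(o,r \right)} = -3 - 2 r$ ($J{\left(o,r \right)} = -3 + r \left(-2\right) = -3 - 2 r$)
$\frac{92400}{-26492 + J{\left(-39,-138 \right)}} = \frac{92400}{-26492 - -273} = \frac{92400}{-26492 + \left(-3 + 276\right)} = \frac{92400}{-26492 + 273} = \frac{92400}{-26219} = 92400 \left(- \frac{1}{26219}\right) = - \frac{92400}{26219}$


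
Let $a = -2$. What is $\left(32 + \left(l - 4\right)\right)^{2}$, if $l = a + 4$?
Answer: $900$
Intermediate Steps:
$l = 2$ ($l = -2 + 4 = 2$)
$\left(32 + \left(l - 4\right)\right)^{2} = \left(32 + \left(2 - 4\right)\right)^{2} = \left(32 - 2\right)^{2} = 30^{2} = 900$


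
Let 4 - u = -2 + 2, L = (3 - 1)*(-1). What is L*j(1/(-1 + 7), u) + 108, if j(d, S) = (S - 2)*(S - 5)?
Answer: 112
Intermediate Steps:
L = -2 (L = 2*(-1) = -2)
u = 4 (u = 4 - (-2 + 2) = 4 - 1*0 = 4 + 0 = 4)
j(d, S) = (-5 + S)*(-2 + S) (j(d, S) = (-2 + S)*(-5 + S) = (-5 + S)*(-2 + S))
L*j(1/(-1 + 7), u) + 108 = -2*(10 + 4² - 7*4) + 108 = -2*(10 + 16 - 28) + 108 = -2*(-2) + 108 = 4 + 108 = 112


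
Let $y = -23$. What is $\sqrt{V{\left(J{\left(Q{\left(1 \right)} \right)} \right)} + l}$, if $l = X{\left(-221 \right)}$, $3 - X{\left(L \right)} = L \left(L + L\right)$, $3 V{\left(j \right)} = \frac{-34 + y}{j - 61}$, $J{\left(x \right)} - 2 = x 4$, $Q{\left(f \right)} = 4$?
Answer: $\frac{i \sqrt{180607654}}{43} \approx 312.54 i$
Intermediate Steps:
$J{\left(x \right)} = 2 + 4 x$ ($J{\left(x \right)} = 2 + x 4 = 2 + 4 x$)
$V{\left(j \right)} = - \frac{19}{-61 + j}$ ($V{\left(j \right)} = \frac{\left(-34 - 23\right) \frac{1}{j - 61}}{3} = \frac{\left(-57\right) \frac{1}{-61 + j}}{3} = - \frac{19}{-61 + j}$)
$X{\left(L \right)} = 3 - 2 L^{2}$ ($X{\left(L \right)} = 3 - L \left(L + L\right) = 3 - L 2 L = 3 - 2 L^{2}$)
$l = -97679$ ($l = 3 - 2 \left(-221\right)^{2} = 3 - 97682 = -97679$)
$\sqrt{V{\left(J{\left(Q{\left(1 \right)} \right)} \right)} + l} = \sqrt{- \frac{19}{-61 + \left(2 + 4 \cdot 4\right)} - 97679} = \sqrt{- \frac{19}{-61 + \left(2 + 16\right)} - 97679} = \sqrt{- \frac{19}{-61 + 18} - 97679} = \sqrt{- \frac{19}{-43} - 97679} = \sqrt{\left(-19\right) \left(- \frac{1}{43}\right) - 97679} = \sqrt{\frac{19}{43} - 97679} = \sqrt{- \frac{4200178}{43}} = \frac{i \sqrt{180607654}}{43}$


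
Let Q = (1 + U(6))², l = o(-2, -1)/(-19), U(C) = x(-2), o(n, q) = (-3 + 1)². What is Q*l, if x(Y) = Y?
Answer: -4/19 ≈ -0.21053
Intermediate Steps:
o(n, q) = 4 (o(n, q) = (-2)² = 4)
U(C) = -2
l = -4/19 (l = 4/(-19) = 4*(-1/19) = -4/19 ≈ -0.21053)
Q = 1 (Q = (1 - 2)² = (-1)² = 1)
Q*l = 1*(-4/19) = -4/19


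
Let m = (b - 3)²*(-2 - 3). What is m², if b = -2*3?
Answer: 164025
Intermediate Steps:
b = -6
m = -405 (m = (-6 - 3)²*(-2 - 3) = (-9)²*(-5) = 81*(-5) = -405)
m² = (-405)² = 164025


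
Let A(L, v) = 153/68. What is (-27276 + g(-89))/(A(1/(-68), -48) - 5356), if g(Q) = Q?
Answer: 21892/4283 ≈ 5.1114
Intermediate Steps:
A(L, v) = 9/4 (A(L, v) = 153*(1/68) = 9/4)
(-27276 + g(-89))/(A(1/(-68), -48) - 5356) = (-27276 - 89)/(9/4 - 5356) = -27365/(-21415/4) = -27365*(-4/21415) = 21892/4283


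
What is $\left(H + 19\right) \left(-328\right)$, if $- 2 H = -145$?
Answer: $-30012$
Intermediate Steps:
$H = \frac{145}{2}$ ($H = \left(- \frac{1}{2}\right) \left(-145\right) = \frac{145}{2} \approx 72.5$)
$\left(H + 19\right) \left(-328\right) = \left(\frac{145}{2} + 19\right) \left(-328\right) = \frac{183}{2} \left(-328\right) = -30012$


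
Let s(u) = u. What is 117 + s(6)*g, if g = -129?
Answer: -657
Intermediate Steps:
117 + s(6)*g = 117 + 6*(-129) = 117 - 774 = -657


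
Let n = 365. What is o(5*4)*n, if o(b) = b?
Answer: 7300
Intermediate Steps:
o(5*4)*n = (5*4)*365 = 20*365 = 7300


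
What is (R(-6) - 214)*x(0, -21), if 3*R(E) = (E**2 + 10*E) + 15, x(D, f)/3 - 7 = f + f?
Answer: 22785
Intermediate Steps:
x(D, f) = 21 + 6*f (x(D, f) = 21 + 3*(f + f) = 21 + 3*(2*f) = 21 + 6*f)
R(E) = 5 + E**2/3 + 10*E/3 (R(E) = ((E**2 + 10*E) + 15)/3 = (15 + E**2 + 10*E)/3 = 5 + E**2/3 + 10*E/3)
(R(-6) - 214)*x(0, -21) = ((5 + (1/3)*(-6)**2 + (10/3)*(-6)) - 214)*(21 + 6*(-21)) = ((5 + (1/3)*36 - 20) - 214)*(21 - 126) = ((5 + 12 - 20) - 214)*(-105) = (-3 - 214)*(-105) = -217*(-105) = 22785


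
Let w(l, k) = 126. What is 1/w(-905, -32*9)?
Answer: 1/126 ≈ 0.0079365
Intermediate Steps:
1/w(-905, -32*9) = 1/126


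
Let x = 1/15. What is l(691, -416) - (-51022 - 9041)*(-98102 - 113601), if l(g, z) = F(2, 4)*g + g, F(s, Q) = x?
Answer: -190732748279/15 ≈ -1.2716e+10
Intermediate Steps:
x = 1/15 ≈ 0.066667
F(s, Q) = 1/15
l(g, z) = 16*g/15 (l(g, z) = g/15 + g = 16*g/15)
l(691, -416) - (-51022 - 9041)*(-98102 - 113601) = (16/15)*691 - (-51022 - 9041)*(-98102 - 113601) = 11056/15 - (-60063)*(-211703) = 11056/15 - 1*12715517289 = 11056/15 - 12715517289 = -190732748279/15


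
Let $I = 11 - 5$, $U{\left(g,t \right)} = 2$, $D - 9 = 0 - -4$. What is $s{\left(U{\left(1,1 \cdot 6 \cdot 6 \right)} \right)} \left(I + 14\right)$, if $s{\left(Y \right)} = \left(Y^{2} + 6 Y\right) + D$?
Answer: $580$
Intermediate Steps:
$D = 13$ ($D = 9 + \left(0 - -4\right) = 9 + \left(0 + 4\right) = 9 + 4 = 13$)
$s{\left(Y \right)} = 13 + Y^{2} + 6 Y$ ($s{\left(Y \right)} = \left(Y^{2} + 6 Y\right) + 13 = 13 + Y^{2} + 6 Y$)
$I = 6$ ($I = 11 - 5 = 6$)
$s{\left(U{\left(1,1 \cdot 6 \cdot 6 \right)} \right)} \left(I + 14\right) = \left(13 + 2^{2} + 6 \cdot 2\right) \left(6 + 14\right) = \left(13 + 4 + 12\right) 20 = 29 \cdot 20 = 580$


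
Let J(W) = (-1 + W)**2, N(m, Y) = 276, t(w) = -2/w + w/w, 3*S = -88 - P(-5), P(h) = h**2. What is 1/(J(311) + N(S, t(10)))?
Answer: 1/96376 ≈ 1.0376e-5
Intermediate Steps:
S = -113/3 (S = (-88 - 1*(-5)**2)/3 = (-88 - 1*25)/3 = (-88 - 25)/3 = (1/3)*(-113) = -113/3 ≈ -37.667)
t(w) = 1 - 2/w (t(w) = -2/w + 1 = 1 - 2/w)
1/(J(311) + N(S, t(10))) = 1/((-1 + 311)**2 + 276) = 1/(310**2 + 276) = 1/(96100 + 276) = 1/96376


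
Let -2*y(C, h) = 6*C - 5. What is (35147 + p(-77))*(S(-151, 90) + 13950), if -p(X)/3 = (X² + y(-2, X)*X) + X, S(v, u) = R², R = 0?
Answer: 272785275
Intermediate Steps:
S(v, u) = 0 (S(v, u) = 0² = 0)
y(C, h) = 5/2 - 3*C (y(C, h) = -(6*C - 5)/2 = -(-5 + 6*C)/2 = 5/2 - 3*C)
p(X) = -3*X² - 57*X/2 (p(X) = -3*((X² + (5/2 - 3*(-2))*X) + X) = -3*((X² + (5/2 + 6)*X) + X) = -3*((X² + 17*X/2) + X) = -3*(X² + 19*X/2) = -3*X² - 57*X/2)
(35147 + p(-77))*(S(-151, 90) + 13950) = (35147 - 3/2*(-77)*(19 + 2*(-77)))*(0 + 13950) = (35147 - 3/2*(-77)*(19 - 154))*13950 = (35147 - 3/2*(-77)*(-135))*13950 = (35147 - 31185/2)*13950 = (39109/2)*13950 = 272785275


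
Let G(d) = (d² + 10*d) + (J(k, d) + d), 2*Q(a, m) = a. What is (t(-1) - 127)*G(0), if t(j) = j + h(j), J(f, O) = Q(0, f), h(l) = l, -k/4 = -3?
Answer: 0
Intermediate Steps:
Q(a, m) = a/2
k = 12 (k = -4*(-3) = 12)
J(f, O) = 0 (J(f, O) = (½)*0 = 0)
G(d) = d² + 11*d (G(d) = (d² + 10*d) + (0 + d) = (d² + 10*d) + d = d² + 11*d)
t(j) = 2*j (t(j) = j + j = 2*j)
(t(-1) - 127)*G(0) = (2*(-1) - 127)*(0*(11 + 0)) = (-2 - 127)*(0*11) = -129*0 = 0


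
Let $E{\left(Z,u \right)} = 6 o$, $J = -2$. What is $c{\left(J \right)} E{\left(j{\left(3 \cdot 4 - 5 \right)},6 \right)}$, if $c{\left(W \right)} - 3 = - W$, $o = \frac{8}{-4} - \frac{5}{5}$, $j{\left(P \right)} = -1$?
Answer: $-90$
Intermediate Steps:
$o = -3$ ($o = 8 \left(- \frac{1}{4}\right) - 1 = -2 - 1 = -3$)
$c{\left(W \right)} = 3 - W$
$E{\left(Z,u \right)} = -18$ ($E{\left(Z,u \right)} = 6 \left(-3\right) = -18$)
$c{\left(J \right)} E{\left(j{\left(3 \cdot 4 - 5 \right)},6 \right)} = \left(3 - -2\right) \left(-18\right) = \left(3 + 2\right) \left(-18\right) = 5 \left(-18\right) = -90$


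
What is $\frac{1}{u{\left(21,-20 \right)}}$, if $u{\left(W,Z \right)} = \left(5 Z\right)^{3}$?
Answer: $- \frac{1}{1000000} \approx -1.0 \cdot 10^{-6}$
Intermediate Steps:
$u{\left(W,Z \right)} = 125 Z^{3}$
$\frac{1}{u{\left(21,-20 \right)}} = \frac{1}{125 \left(-20\right)^{3}} = \frac{1}{125 \left(-8000\right)} = \frac{1}{-1000000} = - \frac{1}{1000000}$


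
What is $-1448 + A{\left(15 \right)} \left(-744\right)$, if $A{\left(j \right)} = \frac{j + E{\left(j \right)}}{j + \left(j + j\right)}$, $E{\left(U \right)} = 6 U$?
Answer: $-3184$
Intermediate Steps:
$A{\left(j \right)} = \frac{7}{3}$ ($A{\left(j \right)} = \frac{j + 6 j}{j + \left(j + j\right)} = \frac{7 j}{j + 2 j} = \frac{7 j}{3 j} = 7 j \frac{1}{3 j} = \frac{7}{3}$)
$-1448 + A{\left(15 \right)} \left(-744\right) = -1448 + \frac{7}{3} \left(-744\right) = -1448 - 1736 = -3184$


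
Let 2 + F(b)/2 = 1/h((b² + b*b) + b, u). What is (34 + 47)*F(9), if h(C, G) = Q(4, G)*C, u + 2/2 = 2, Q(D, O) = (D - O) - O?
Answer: -6147/19 ≈ -323.53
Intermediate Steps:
Q(D, O) = D - 2*O
u = 1 (u = -1 + 2 = 1)
h(C, G) = C*(4 - 2*G) (h(C, G) = (4 - 2*G)*C = C*(4 - 2*G))
F(b) = -4 + 2/(2*b + 4*b²) (F(b) = -4 + 2/((2*((b² + b*b) + b)*(2 - 1*1))) = -4 + 2/((2*((b² + b²) + b)*(2 - 1))) = -4 + 2/((2*(2*b² + b)*1)) = -4 + 2/((2*(b + 2*b²)*1)) = -4 + 2/(2*b + 4*b²))
(34 + 47)*F(9) = (34 + 47)*((1 - 8*9² - 4*9)/(9*(1 + 2*9))) = 81*((1 - 8*81 - 36)/(9*(1 + 18))) = 81*((⅑)*(1 - 648 - 36)/19) = 81*((⅑)*(1/19)*(-683)) = 81*(-683/171) = -6147/19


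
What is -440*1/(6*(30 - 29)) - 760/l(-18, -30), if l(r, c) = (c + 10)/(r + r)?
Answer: -4324/3 ≈ -1441.3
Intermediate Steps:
l(r, c) = (10 + c)/(2*r) (l(r, c) = (10 + c)/((2*r)) = (10 + c)*(1/(2*r)) = (10 + c)/(2*r))
-440*1/(6*(30 - 29)) - 760/l(-18, -30) = -440*1/(6*(30 - 29)) - 760*(-36/(10 - 30)) = -440/(1*6) - 760/((½)*(-1/18)*(-20)) = -440/6 - 760/5/9 = -440*⅙ - 760*9/5 = -220/3 - 1368 = -4324/3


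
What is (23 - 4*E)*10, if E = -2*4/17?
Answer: 4230/17 ≈ 248.82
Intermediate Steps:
E = -8/17 (E = -8*1/17 = -8/17 ≈ -0.47059)
(23 - 4*E)*10 = (23 - 4*(-8/17))*10 = (23 + 32/17)*10 = (423/17)*10 = 4230/17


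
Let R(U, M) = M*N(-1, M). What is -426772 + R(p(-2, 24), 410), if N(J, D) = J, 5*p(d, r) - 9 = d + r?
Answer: -427182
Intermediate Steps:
p(d, r) = 9/5 + d/5 + r/5 (p(d, r) = 9/5 + (d + r)/5 = 9/5 + (d/5 + r/5) = 9/5 + d/5 + r/5)
R(U, M) = -M (R(U, M) = M*(-1) = -M)
-426772 + R(p(-2, 24), 410) = -426772 - 1*410 = -426772 - 410 = -427182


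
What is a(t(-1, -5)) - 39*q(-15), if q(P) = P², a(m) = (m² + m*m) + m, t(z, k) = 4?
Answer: -8739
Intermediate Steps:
a(m) = m + 2*m² (a(m) = (m² + m²) + m = 2*m² + m = m + 2*m²)
a(t(-1, -5)) - 39*q(-15) = 4*(1 + 2*4) - 39*(-15)² = 4*(1 + 8) - 39*225 = 4*9 - 8775 = 36 - 8775 = -8739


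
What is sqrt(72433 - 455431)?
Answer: I*sqrt(382998) ≈ 618.87*I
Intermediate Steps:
sqrt(72433 - 455431) = sqrt(-382998) = I*sqrt(382998)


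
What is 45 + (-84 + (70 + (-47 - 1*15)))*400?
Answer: -30355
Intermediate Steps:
45 + (-84 + (70 + (-47 - 1*15)))*400 = 45 + (-84 + (70 + (-47 - 15)))*400 = 45 + (-84 + (70 - 62))*400 = 45 + (-84 + 8)*400 = 45 - 76*400 = 45 - 30400 = -30355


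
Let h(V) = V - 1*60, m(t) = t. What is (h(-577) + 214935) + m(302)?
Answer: 214600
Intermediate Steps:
h(V) = -60 + V (h(V) = V - 60 = -60 + V)
(h(-577) + 214935) + m(302) = ((-60 - 577) + 214935) + 302 = (-637 + 214935) + 302 = 214298 + 302 = 214600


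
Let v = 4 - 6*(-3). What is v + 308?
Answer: 330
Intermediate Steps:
v = 22 (v = 4 + 18 = 22)
v + 308 = 22 + 308 = 330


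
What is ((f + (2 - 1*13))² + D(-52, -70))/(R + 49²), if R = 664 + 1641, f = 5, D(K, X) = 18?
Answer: 27/2353 ≈ 0.011475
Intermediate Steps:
R = 2305
((f + (2 - 1*13))² + D(-52, -70))/(R + 49²) = ((5 + (2 - 1*13))² + 18)/(2305 + 49²) = ((5 + (2 - 13))² + 18)/(2305 + 2401) = ((5 - 11)² + 18)/4706 = ((-6)² + 18)*(1/4706) = (36 + 18)*(1/4706) = 54*(1/4706) = 27/2353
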